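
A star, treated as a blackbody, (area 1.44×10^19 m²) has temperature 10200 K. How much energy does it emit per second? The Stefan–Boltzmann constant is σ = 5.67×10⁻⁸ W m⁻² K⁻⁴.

P ≈ 8.84×10^27 W

P = σAT⁴ = 5.67×10⁻⁸ × 1.44×10^19 × (10200)⁴ = 5.67×10⁻⁸ × 1.44×10^19 × 1.08×10^16.
P = 8.84×10^27 W.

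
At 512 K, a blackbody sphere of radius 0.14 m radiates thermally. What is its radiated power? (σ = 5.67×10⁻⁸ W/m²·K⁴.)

A = 4πr² = 4π × (0.14)² = 0.246 m².
P = σAT⁴ = 5.67×10⁻⁸ × 0.246 × (512)⁴ = 5.67×10⁻⁸ × 0.246 × 6.87×10^10.
P = 960 W.

P ≈ 960 W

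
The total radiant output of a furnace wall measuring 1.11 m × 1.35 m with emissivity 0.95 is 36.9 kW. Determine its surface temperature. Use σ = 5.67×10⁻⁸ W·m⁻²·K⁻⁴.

T ≈ 822 K

A = 1.11 × 1.35 = 1.50 m².
From P = εσAT⁴, T = (P / εσA)^(1/4) = (36900 / (0.95 × 5.67×10⁻⁸ × 1.50))^(1/4).
T = (4.57×10^11)^(1/4) = 822 K.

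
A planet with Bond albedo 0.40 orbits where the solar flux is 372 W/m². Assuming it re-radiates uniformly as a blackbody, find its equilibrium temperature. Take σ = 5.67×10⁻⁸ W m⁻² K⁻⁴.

Power absorbed = (1−a)S·πR²; power emitted = 4πR²σT⁴. Equating and cancelling πR²:
T = ((1−a)S / 4σ)^(1/4) = (223 / (4 × 5.67×10⁻⁸))^(1/4) = (9.84×10^8)^(1/4).
T = 177 K.

T ≈ 177 K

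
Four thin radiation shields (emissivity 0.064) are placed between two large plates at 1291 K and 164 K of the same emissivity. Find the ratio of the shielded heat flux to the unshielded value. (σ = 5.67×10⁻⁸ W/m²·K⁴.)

With N identical shields there are N+1 = 5 gaps in series, each with the same radiative resistance, so the flux falls to 1/(N+1) of its unshielded value.

ratio ≈ 0.200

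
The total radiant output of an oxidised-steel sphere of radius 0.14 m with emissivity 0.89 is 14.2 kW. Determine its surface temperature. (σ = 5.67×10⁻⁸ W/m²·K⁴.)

T ≈ 1030 K

A = 4πr² = 4π × (0.14)² = 0.246 m².
From P = εσAT⁴, T = (P / εσA)^(1/4) = (14200 / (0.89 × 5.67×10⁻⁸ × 0.246))^(1/4).
T = (1.14×10^12)^(1/4) = 1030 K.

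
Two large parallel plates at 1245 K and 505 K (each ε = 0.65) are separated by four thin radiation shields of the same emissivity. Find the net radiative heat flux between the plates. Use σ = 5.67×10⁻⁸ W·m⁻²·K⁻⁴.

Each of the 5 gaps contributes resistance (2/ε − 1) = 2/0.65 − 1 = 2.077; total = 10.38.
q = σ(T₁⁴ − T₂⁴) / 10.38 = 5.67×10⁻⁸ × 2.34×10^12 / 10.38 = 12800 W/m².

q ≈ 12800 W/m²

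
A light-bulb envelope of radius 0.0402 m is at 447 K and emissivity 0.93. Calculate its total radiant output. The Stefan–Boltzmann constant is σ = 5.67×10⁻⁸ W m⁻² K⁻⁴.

A = 4πr² = 4π × (0.0402)² = 0.0203 m².
Stefan–Boltzmann: P = εσAT⁴ = 0.93 × 5.67×10⁻⁸ × 0.0203 × (447)⁴ = 0.93 × 5.67×10⁻⁸ × 0.0203 × 3.99×10^10.
P = 42.8 W.

P ≈ 42.8 W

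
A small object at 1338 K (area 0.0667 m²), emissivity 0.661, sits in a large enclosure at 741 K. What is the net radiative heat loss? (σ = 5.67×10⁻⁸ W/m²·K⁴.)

Q = εσA(T⁴ − T_s⁴). T⁴ − T_s⁴ = (1338)⁴ − (741)⁴ = 3.20×10^12 − 3.01×10^11 = 2.90×10^12 K⁴.
Q = 0.661 × 5.67×10⁻⁸ × 0.0667 × 2.90×10^12 = 7260 W.

Q ≈ 7260 W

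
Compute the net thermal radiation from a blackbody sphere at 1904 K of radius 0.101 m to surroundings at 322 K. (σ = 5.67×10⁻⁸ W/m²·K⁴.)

Q ≈ 95400 W

A = 4πr² = 4π × (0.101)² = 0.128 m².
Q = σA(T⁴ − T_s⁴). T⁴ − T_s⁴ = (1904)⁴ − (322)⁴ = 1.31×10^13 − 1.08×10^10 = 1.31×10^13 K⁴.
Q = 5.67×10⁻⁸ × 0.128 × 1.31×10^13 = 95400 W.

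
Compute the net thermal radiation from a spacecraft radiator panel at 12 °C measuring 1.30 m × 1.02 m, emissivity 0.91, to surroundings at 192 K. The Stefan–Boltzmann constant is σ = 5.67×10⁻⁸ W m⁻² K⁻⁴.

A = 1.30 × 1.02 = 1.33 m².
Convert: 12 °C = 285 K.
Q = εσA(T⁴ − T_s⁴). T⁴ − T_s⁴ = (285)⁴ − (192)⁴ = 6.60×10^9 − 1.36×10^9 = 5.24×10^9 K⁴.
Q = 0.91 × 5.67×10⁻⁸ × 1.33 × 5.24×10^9 = 358 W.

Q ≈ 358 W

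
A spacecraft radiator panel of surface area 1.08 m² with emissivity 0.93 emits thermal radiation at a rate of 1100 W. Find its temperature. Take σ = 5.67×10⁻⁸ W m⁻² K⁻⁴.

From P = εσAT⁴, T = (P / εσA)^(1/4) = (1100 / (0.93 × 5.67×10⁻⁸ × 1.08))^(1/4).
T = (1.93×10^10)^(1/4) = 373 K.

T ≈ 373 K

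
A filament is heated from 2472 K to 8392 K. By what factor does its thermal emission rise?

P ∝ T⁴, so the ratio is (8392/2472)⁴ = (3.395)⁴ = 133.

ratio ≈ 133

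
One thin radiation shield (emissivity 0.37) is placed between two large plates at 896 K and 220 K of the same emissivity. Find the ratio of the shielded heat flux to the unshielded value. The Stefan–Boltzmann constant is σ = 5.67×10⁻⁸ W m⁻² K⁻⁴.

ratio ≈ 0.500

With N identical shields there are N+1 = 2 gaps in series, each with the same radiative resistance, so the flux falls to 1/(N+1) of its unshielded value.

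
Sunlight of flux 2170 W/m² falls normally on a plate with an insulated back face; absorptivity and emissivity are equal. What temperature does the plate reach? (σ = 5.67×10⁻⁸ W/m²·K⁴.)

T ≈ 442 K

Absorbed flux αS = emitted flux εσT⁴ (one radiating face); with α = ε, T = (S/σ)^(1/4).
T = (2170 / 5.67×10⁻⁸)^(1/4) = (3.83×10^10)^(1/4).
T = 442 K.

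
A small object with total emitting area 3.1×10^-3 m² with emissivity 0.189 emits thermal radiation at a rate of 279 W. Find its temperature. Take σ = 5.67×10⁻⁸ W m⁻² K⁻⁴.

T ≈ 1700 K

From P = εσAT⁴, T = (P / εσA)^(1/4) = (279 / (0.189 × 5.67×10⁻⁸ × 3.10×10^-3))^(1/4).
T = (8.40×10^12)^(1/4) = 1700 K.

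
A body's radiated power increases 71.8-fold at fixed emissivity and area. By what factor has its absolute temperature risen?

P ∝ T⁴ ⇒ T ∝ P^(1/4), so T scales by (71.8)^(1/4) = 2.91.

factor ≈ 2.91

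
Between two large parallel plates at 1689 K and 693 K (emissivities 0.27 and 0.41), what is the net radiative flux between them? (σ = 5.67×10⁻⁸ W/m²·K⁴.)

q ≈ 87200 W/m²

For two large parallel gray plates, q = σ(T₁⁴ − T₂⁴) / (1/ε₁ + 1/ε₂ − 1).
1/ε₁ + 1/ε₂ − 1 = 1/0.27 + 1/0.41 − 1 = 5.143.
T₁⁴ − T₂⁴ = 8.14×10^12 − 2.31×10^11 = 7.91×10^12 K⁴.
q = 5.67×10⁻⁸ × 7.91×10^12 / 5.143 = 87200 W/m².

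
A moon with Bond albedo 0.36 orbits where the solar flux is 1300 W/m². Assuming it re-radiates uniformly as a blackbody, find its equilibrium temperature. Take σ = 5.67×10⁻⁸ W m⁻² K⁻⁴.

Power absorbed = (1−a)S·πR²; power emitted = 4πR²σT⁴. Equating and cancelling πR²:
T = ((1−a)S / 4σ)^(1/4) = (832 / (4 × 5.67×10⁻⁸))^(1/4) = (3.67×10^9)^(1/4).
T = 246 K.

T ≈ 246 K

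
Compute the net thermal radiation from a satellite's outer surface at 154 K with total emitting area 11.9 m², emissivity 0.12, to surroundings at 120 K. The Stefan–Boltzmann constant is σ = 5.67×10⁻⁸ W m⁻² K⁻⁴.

Q ≈ 28.8 W

Q = εσA(T⁴ − T_s⁴). T⁴ − T_s⁴ = (154)⁴ − (120)⁴ = 5.62×10^8 − 2.07×10^8 = 3.55×10^8 K⁴.
Q = 0.12 × 5.67×10⁻⁸ × 11.9 × 3.55×10^8 = 28.8 W.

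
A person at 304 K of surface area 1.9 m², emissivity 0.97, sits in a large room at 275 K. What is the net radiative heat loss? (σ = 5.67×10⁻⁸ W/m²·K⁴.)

Q ≈ 295 W

Q = εσA(T⁴ − T_s⁴). T⁴ − T_s⁴ = (304)⁴ − (275)⁴ = 8.54×10^9 − 5.72×10^9 = 2.82×10^9 K⁴.
Q = 0.97 × 5.67×10⁻⁸ × 1.90 × 2.82×10^9 = 295 W.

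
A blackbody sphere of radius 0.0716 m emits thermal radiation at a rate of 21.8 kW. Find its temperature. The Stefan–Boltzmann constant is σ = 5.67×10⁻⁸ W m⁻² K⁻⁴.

T ≈ 1560 K

A = 4πr² = 4π × (0.0716)² = 0.0644 m².
From P = σAT⁴, T = (P / σA)^(1/4) = (21800 / (5.67×10⁻⁸ × 0.0644))^(1/4).
T = (5.97×10^12)^(1/4) = 1560 K.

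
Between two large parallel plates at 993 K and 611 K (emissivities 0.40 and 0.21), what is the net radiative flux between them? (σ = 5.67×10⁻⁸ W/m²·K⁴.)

q ≈ 7540 W/m²

For two large parallel gray plates, q = σ(T₁⁴ − T₂⁴) / (1/ε₁ + 1/ε₂ − 1).
1/ε₁ + 1/ε₂ − 1 = 1/0.40 + 1/0.21 − 1 = 6.262.
T₁⁴ − T₂⁴ = 9.72×10^11 − 1.39×10^11 = 8.33×10^11 K⁴.
q = 5.67×10⁻⁸ × 8.33×10^11 / 6.262 = 7540 W/m².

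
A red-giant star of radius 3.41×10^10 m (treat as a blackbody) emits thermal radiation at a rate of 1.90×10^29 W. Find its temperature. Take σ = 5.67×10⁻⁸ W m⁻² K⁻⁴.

T ≈ 3890 K

A = 4πr² = 4π × (3.41×10^10)² = 1.46×10^22 m².
From P = σAT⁴, T = (P / σA)^(1/4) = (1.90×10^29 / (5.67×10⁻⁸ × 1.46×10^22))^(1/4).
T = (2.29×10^14)^(1/4) = 3890 K.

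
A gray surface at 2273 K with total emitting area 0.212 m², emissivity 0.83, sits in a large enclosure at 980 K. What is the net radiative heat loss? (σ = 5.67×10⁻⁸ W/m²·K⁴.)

Q = εσA(T⁴ − T_s⁴). T⁴ − T_s⁴ = (2273)⁴ − (980)⁴ = 2.67×10^13 − 9.22×10^11 = 2.58×10^13 K⁴.
Q = 0.83 × 5.67×10⁻⁸ × 0.212 × 2.58×10^13 = 2.57×10^5 W.

Q ≈ 2.57×10^5 W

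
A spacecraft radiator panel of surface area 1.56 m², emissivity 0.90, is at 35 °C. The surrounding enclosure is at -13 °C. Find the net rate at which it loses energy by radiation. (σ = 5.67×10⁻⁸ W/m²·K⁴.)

Convert: 35 °C = 308 K; -13 °C = 260 K.
Q = εσA(T⁴ − T_s⁴). T⁴ − T_s⁴ = (308)⁴ − (260)⁴ = 9.00×10^9 − 4.57×10^9 = 4.43×10^9 K⁴.
Q = 0.90 × 5.67×10⁻⁸ × 1.56 × 4.43×10^9 = 353 W.

Q ≈ 353 W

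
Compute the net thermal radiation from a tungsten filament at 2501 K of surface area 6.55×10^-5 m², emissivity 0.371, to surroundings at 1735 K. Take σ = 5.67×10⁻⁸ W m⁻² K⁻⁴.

Q ≈ 41.4 W

Q = εσA(T⁴ − T_s⁴). T⁴ − T_s⁴ = (2501)⁴ − (1735)⁴ = 3.91×10^13 − 9.06×10^12 = 3.01×10^13 K⁴.
Q = 0.371 × 5.67×10⁻⁸ × 6.55×10^-5 × 3.01×10^13 = 41.4 W.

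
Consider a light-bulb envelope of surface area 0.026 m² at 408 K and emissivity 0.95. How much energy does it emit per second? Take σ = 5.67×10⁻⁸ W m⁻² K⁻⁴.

P ≈ 38.8 W

P = εσAT⁴ = 0.95 × 5.67×10⁻⁸ × 0.0260 × (408)⁴ = 0.95 × 5.67×10⁻⁸ × 0.0260 × 2.77×10^10.
P = 38.8 W.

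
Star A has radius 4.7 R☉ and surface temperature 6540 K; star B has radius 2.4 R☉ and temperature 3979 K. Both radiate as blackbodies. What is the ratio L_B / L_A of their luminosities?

L_B/L_A ≈ 0.0357

L = 4πR²σT⁴ ∝ R²T⁴, so L_B/L_A = (2.4/4.7)² × (3979/6540)⁴ = 0.261 × 0.137 = 0.0357.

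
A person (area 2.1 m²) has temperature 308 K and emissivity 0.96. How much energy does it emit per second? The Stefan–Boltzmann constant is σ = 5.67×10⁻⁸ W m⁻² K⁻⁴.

P ≈ 1030 W

Stefan–Boltzmann: P = εσAT⁴ = 0.96 × 5.67×10⁻⁸ × 2.10 × (308)⁴ = 0.96 × 5.67×10⁻⁸ × 2.10 × 9.00×10^9.
P = 1030 W.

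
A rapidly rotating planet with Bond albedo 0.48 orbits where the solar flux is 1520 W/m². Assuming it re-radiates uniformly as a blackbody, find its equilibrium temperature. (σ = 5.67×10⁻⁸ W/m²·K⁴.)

T ≈ 243 K

Power absorbed = (1−a)S·πR²; power emitted = 4πR²σT⁴. Equating and cancelling πR²:
T = ((1−a)S / 4σ)^(1/4) = (790 / (4 × 5.67×10⁻⁸))^(1/4) = (3.49×10^9)^(1/4).
T = 243 K.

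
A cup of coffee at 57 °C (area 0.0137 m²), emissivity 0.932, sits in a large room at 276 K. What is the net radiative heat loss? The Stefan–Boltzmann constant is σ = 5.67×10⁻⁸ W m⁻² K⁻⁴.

Convert: 57 °C = 330 K.
Q = εσA(T⁴ − T_s⁴). T⁴ − T_s⁴ = (330)⁴ − (276)⁴ = 1.19×10^10 − 5.80×10^9 = 6.06×10^9 K⁴.
Q = 0.932 × 5.67×10⁻⁸ × 0.0137 × 6.06×10^9 = 4.38 W.

Q ≈ 4.38 W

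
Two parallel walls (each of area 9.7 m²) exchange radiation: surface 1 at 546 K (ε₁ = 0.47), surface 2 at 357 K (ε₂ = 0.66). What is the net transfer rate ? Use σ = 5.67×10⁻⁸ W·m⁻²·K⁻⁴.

Q ≈ 15100 W

For two large parallel gray plates, q = σ(T₁⁴ − T₂⁴) / (1/ε₁ + 1/ε₂ − 1).
1/ε₁ + 1/ε₂ − 1 = 1/0.47 + 1/0.66 − 1 = 2.643.
T₁⁴ − T₂⁴ = 8.89×10^10 − 1.62×10^10 = 7.26×10^10 K⁴.
q = 5.67×10⁻⁸ × 7.26×10^10 / 2.643 = 1560 W/m².
Q = q·A = 1560 × 9.7 = 15100 W.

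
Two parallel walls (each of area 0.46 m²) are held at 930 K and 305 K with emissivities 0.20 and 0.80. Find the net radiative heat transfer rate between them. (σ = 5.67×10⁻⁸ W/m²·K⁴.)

For two large parallel gray plates, q = σ(T₁⁴ − T₂⁴) / (1/ε₁ + 1/ε₂ − 1).
1/ε₁ + 1/ε₂ − 1 = 1/0.20 + 1/0.80 − 1 = 5.250.
T₁⁴ − T₂⁴ = 7.48×10^11 − 8.65×10^9 = 7.39×10^11 K⁴.
q = 5.67×10⁻⁸ × 7.39×10^11 / 5.250 = 7990 W/m².
Q = q·A = 7990 × 0.46 = 3670 W.

Q ≈ 3670 W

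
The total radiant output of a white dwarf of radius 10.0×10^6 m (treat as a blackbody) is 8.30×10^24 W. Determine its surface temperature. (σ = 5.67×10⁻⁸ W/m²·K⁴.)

A = 4πr² = 4π × (10.0×10^6)² = 1.26×10^15 m².
From P = σAT⁴, T = (P / σA)^(1/4) = (8.30×10^24 / (5.67×10⁻⁸ × 1.26×10^15))^(1/4).
T = (1.16×10^17)^(1/4) = 18500 K.

T ≈ 18500 K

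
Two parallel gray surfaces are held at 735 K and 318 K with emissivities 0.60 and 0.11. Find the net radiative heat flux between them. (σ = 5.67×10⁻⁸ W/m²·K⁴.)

For two large parallel gray plates, q = σ(T₁⁴ − T₂⁴) / (1/ε₁ + 1/ε₂ − 1).
1/ε₁ + 1/ε₂ − 1 = 1/0.60 + 1/0.11 − 1 = 9.758.
T₁⁴ − T₂⁴ = 2.92×10^11 − 1.02×10^10 = 2.82×10^11 K⁴.
q = 5.67×10⁻⁸ × 2.82×10^11 / 9.758 = 1640 W/m².

q ≈ 1640 W/m²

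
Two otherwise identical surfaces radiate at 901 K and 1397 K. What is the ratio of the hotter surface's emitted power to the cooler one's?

P ∝ T⁴, so the ratio is (1397/901)⁴ = (1.550)⁴ = 5.78.

ratio ≈ 5.78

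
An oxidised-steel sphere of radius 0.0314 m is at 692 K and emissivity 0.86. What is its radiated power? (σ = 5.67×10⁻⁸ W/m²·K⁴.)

P ≈ 139 W

A = 4πr² = 4π × (0.0314)² = 0.0124 m².
Stefan–Boltzmann: P = εσAT⁴ = 0.86 × 5.67×10⁻⁸ × 0.0124 × (692)⁴ = 0.86 × 5.67×10⁻⁸ × 0.0124 × 2.29×10^11.
P = 139 W.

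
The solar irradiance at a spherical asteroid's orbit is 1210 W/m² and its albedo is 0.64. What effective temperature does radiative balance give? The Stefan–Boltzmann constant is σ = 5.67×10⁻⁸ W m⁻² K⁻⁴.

Power absorbed = (1−a)S·πR²; power emitted = 4πR²σT⁴. Equating and cancelling πR²:
T = ((1−a)S / 4σ)^(1/4) = (436 / (4 × 5.67×10⁻⁸))^(1/4) = (1.92×10^9)^(1/4).
T = 209 K.

T ≈ 209 K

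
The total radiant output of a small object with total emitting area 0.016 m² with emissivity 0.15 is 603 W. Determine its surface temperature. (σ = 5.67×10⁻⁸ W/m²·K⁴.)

T ≈ 1450 K

From P = εσAT⁴, T = (P / εσA)^(1/4) = (603 / (0.15 × 5.67×10⁻⁸ × 0.0160))^(1/4).
T = (4.43×10^12)^(1/4) = 1450 K.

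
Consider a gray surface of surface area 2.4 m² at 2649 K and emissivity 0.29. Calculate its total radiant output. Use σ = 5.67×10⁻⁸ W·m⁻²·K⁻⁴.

P ≈ 1.94×10^6 W

P = εσAT⁴ = 0.29 × 5.67×10⁻⁸ × 2.40 × (2649)⁴ = 0.29 × 5.67×10⁻⁸ × 2.40 × 4.92×10^13.
P = 1.94×10^6 W.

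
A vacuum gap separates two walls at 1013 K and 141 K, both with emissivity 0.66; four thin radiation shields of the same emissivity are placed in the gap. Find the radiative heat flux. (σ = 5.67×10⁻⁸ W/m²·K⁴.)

Each of the 5 gaps contributes resistance (2/ε − 1) = 2/0.66 − 1 = 2.030; total = 10.15.
q = σ(T₁⁴ − T₂⁴) / 10.15 = 5.67×10⁻⁸ × 1.05×10^12 / 10.15 = 5880 W/m².

q ≈ 5880 W/m²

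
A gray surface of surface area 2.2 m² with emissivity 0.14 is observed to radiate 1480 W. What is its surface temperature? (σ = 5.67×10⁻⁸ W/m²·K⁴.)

From P = εσAT⁴, T = (P / εσA)^(1/4) = (1480 / (0.14 × 5.67×10⁻⁸ × 2.20))^(1/4).
T = (8.47×10^10)^(1/4) = 540 K.

T ≈ 540 K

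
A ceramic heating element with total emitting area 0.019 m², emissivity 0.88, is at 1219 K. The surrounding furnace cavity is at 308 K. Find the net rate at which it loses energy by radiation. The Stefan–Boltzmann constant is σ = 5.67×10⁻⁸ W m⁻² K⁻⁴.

Q = εσA(T⁴ − T_s⁴). T⁴ − T_s⁴ = (1219)⁴ − (308)⁴ = 2.21×10^12 − 9.00×10^9 = 2.20×10^12 K⁴.
Q = 0.88 × 5.67×10⁻⁸ × 0.0190 × 2.20×10^12 = 2080 W.

Q ≈ 2080 W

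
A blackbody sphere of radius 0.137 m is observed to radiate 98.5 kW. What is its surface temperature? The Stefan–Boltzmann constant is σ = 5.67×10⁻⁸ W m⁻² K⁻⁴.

A = 4πr² = 4π × (0.137)² = 0.236 m².
From P = σAT⁴, T = (P / σA)^(1/4) = (98500 / (5.67×10⁻⁸ × 0.236))^(1/4).
T = (7.37×10^12)^(1/4) = 1650 K.

T ≈ 1650 K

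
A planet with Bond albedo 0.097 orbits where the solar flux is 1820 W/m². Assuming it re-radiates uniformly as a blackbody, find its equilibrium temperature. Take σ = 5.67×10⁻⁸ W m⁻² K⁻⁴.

Power absorbed = (1−a)S·πR²; power emitted = 4πR²σT⁴. Equating and cancelling πR²:
T = ((1−a)S / 4σ)^(1/4) = (1640 / (4 × 5.67×10⁻⁸))^(1/4) = (7.25×10^9)^(1/4).
T = 292 K.

T ≈ 292 K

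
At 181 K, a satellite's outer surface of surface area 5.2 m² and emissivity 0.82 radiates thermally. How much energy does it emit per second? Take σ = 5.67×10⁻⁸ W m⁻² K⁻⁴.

P ≈ 259 W

P = εσAT⁴ = 0.82 × 5.67×10⁻⁸ × 5.20 × (181)⁴ = 0.82 × 5.67×10⁻⁸ × 5.20 × 1.07×10^9.
P = 259 W.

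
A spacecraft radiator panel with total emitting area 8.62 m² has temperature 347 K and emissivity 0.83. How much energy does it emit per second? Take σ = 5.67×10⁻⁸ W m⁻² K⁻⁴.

Stefan–Boltzmann: P = εσAT⁴ = 0.83 × 5.67×10⁻⁸ × 8.62 × (347)⁴ = 0.83 × 5.67×10⁻⁸ × 8.62 × 1.45×10^10.
P = 5880 W.

P ≈ 5880 W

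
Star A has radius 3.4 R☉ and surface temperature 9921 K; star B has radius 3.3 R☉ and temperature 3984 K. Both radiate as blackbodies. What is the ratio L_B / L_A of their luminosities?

L = 4πR²σT⁴ ∝ R²T⁴, so L_B/L_A = (3.3/3.4)² × (3984/9921)⁴ = 0.942 × 0.0260 = 0.0245.

L_B/L_A ≈ 0.0245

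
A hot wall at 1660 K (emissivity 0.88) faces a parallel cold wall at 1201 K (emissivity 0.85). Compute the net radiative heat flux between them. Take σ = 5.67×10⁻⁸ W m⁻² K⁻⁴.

For two large parallel gray plates, q = σ(T₁⁴ − T₂⁴) / (1/ε₁ + 1/ε₂ − 1).
1/ε₁ + 1/ε₂ − 1 = 1/0.88 + 1/0.85 − 1 = 1.313.
T₁⁴ − T₂⁴ = 7.59×10^12 − 2.08×10^12 = 5.51×10^12 K⁴.
q = 5.67×10⁻⁸ × 5.51×10^12 / 1.313 = 2.38×10^5 W/m².

q ≈ 2.38×10^5 W/m²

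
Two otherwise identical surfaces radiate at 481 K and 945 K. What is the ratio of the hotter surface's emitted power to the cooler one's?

P ∝ T⁴, so the ratio is (945/481)⁴ = (1.965)⁴ = 14.9.

ratio ≈ 14.9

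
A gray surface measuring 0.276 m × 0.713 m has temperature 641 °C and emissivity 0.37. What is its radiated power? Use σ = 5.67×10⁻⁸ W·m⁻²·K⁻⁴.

A = 0.276 × 0.713 = 0.197 m².
641 °C = 914 K.
P = εσAT⁴ = 0.37 × 5.67×10⁻⁸ × 0.197 × (914)⁴ = 0.37 × 5.67×10⁻⁸ × 0.197 × 6.98×10^11.
P = 2880 W.

P ≈ 2880 W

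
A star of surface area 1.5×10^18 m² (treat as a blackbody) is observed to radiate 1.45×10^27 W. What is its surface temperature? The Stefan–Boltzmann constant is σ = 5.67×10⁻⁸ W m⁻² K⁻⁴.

From P = σAT⁴, T = (P / σA)^(1/4) = (1.45×10^27 / (5.67×10⁻⁸ × 1.50×10^18))^(1/4).
T = (1.70×10^16)^(1/4) = 11400 K.

T ≈ 11400 K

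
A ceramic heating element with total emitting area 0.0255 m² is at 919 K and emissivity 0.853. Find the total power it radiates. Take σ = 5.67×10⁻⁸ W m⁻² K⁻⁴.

Stefan–Boltzmann: P = εσAT⁴ = 0.853 × 5.67×10⁻⁸ × 0.0255 × (919)⁴ = 0.853 × 5.67×10⁻⁸ × 0.0255 × 7.13×10^11.
P = 880 W.

P ≈ 880 W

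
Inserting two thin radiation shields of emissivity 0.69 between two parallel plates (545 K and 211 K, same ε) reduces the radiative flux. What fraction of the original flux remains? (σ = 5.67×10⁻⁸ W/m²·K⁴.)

With N identical shields there are N+1 = 3 gaps in series, each with the same radiative resistance, so the flux falls to 1/(N+1) of its unshielded value.

ratio ≈ 0.333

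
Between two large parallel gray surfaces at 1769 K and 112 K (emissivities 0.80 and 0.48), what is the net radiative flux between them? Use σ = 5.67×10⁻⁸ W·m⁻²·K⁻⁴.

q ≈ 2.38×10^5 W/m²

For two large parallel gray plates, q = σ(T₁⁴ − T₂⁴) / (1/ε₁ + 1/ε₂ − 1).
1/ε₁ + 1/ε₂ − 1 = 1/0.80 + 1/0.48 − 1 = 2.333.
T₁⁴ − T₂⁴ = 9.79×10^12 − 1.57×10^8 = 9.79×10^12 K⁴.
q = 5.67×10⁻⁸ × 9.79×10^12 / 2.333 = 2.38×10^5 W/m².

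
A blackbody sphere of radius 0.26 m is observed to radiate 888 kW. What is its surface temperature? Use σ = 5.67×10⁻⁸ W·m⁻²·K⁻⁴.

A = 4πr² = 4π × (0.26)² = 0.849 m².
From P = σAT⁴, T = (P / σA)^(1/4) = (8.88×10^5 / (5.67×10⁻⁸ × 0.849))^(1/4).
T = (1.84×10^13)^(1/4) = 2070 K.

T ≈ 2070 K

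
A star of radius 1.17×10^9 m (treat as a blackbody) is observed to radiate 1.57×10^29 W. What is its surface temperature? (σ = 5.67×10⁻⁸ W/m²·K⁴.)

A = 4πr² = 4π × (1.17×10^9)² = 1.72×10^19 m².
From P = σAT⁴, T = (P / σA)^(1/4) = (1.57×10^29 / (5.67×10⁻⁸ × 1.72×10^19))^(1/4).
T = (1.61×10^17)^(1/4) = 20000 K.

T ≈ 20000 K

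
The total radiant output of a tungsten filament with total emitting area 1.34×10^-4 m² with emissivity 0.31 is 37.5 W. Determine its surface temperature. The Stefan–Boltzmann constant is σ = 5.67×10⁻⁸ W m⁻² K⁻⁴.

From P = εσAT⁴, T = (P / εσA)^(1/4) = (37.5 / (0.31 × 5.67×10⁻⁸ × 1.34×10^-4))^(1/4).
T = (1.59×10^13)^(1/4) = 2000 K.

T ≈ 2000 K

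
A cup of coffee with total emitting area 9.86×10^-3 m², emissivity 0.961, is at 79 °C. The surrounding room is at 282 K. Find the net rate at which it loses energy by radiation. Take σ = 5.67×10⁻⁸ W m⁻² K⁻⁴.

Convert: 79 °C = 352 K.
Q = εσA(T⁴ − T_s⁴). T⁴ − T_s⁴ = (352)⁴ − (282)⁴ = 1.54×10^10 − 6.32×10^9 = 9.03×10^9 K⁴.
Q = 0.961 × 5.67×10⁻⁸ × 9.86×10^-3 × 9.03×10^9 = 4.85 W.

Q ≈ 4.85 W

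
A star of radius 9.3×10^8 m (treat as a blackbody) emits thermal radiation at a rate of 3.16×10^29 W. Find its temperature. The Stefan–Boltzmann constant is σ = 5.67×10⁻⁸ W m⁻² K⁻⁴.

A = 4πr² = 4π × (9.3×10^8)² = 1.09×10^19 m².
From P = σAT⁴, T = (P / σA)^(1/4) = (3.16×10^29 / (5.67×10⁻⁸ × 1.09×10^19))^(1/4).
T = (5.13×10^17)^(1/4) = 26800 K.

T ≈ 26800 K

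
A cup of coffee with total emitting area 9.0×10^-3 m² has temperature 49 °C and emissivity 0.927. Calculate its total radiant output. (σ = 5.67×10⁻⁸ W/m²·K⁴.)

P ≈ 5.09 W

49 °C = 322 K.
Stefan–Boltzmann: P = εσAT⁴ = 0.927 × 5.67×10⁻⁸ × 9.00×10^-3 × (322)⁴ = 0.927 × 5.67×10⁻⁸ × 9.00×10^-3 × 1.08×10^10.
P = 5.09 W.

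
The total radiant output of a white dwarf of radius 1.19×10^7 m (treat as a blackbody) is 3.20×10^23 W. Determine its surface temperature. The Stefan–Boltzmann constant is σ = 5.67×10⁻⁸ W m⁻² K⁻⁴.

A = 4πr² = 4π × (1.19×10^7)² = 1.78×10^15 m².
From P = σAT⁴, T = (P / σA)^(1/4) = (3.20×10^23 / (5.67×10⁻⁸ × 1.78×10^15))^(1/4).
T = (3.17×10^15)^(1/4) = 7500 K.

T ≈ 7500 K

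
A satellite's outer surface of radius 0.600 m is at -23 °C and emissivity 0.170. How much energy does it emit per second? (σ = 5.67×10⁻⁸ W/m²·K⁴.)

A = 4πr² = 4π × (0.600)² = 4.52 m².
-23 °C = 250 K.
Stefan–Boltzmann: P = εσAT⁴ = 0.170 × 5.67×10⁻⁸ × 4.52 × (250)⁴ = 0.170 × 5.67×10⁻⁸ × 4.52 × 3.91×10^9.
P = 170 W.

P ≈ 170 W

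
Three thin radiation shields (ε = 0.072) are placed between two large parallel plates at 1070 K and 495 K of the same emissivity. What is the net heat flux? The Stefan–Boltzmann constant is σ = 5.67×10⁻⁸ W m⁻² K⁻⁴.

q ≈ 662 W/m²

Each of the 4 gaps contributes resistance (2/ε − 1) = 2/0.072 − 1 = 26.78; total = 107.1.
q = σ(T₁⁴ − T₂⁴) / 107.1 = 5.67×10⁻⁸ × 1.25×10^12 / 107.1 = 662 W/m².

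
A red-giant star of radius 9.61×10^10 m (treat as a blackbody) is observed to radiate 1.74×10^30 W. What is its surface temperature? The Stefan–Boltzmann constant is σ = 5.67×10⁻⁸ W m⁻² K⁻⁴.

A = 4πr² = 4π × (9.61×10^10)² = 1.16×10^23 m².
From P = σAT⁴, T = (P / σA)^(1/4) = (1.74×10^30 / (5.67×10⁻⁸ × 1.16×10^23))^(1/4).
T = (2.64×10^14)^(1/4) = 4030 K.

T ≈ 4030 K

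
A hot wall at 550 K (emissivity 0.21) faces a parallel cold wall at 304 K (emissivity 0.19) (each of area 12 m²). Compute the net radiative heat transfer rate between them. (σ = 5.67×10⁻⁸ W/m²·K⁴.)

Q ≈ 6250 W

For two large parallel gray plates, q = σ(T₁⁴ − T₂⁴) / (1/ε₁ + 1/ε₂ − 1).
1/ε₁ + 1/ε₂ − 1 = 1/0.21 + 1/0.19 − 1 = 9.025.
T₁⁴ − T₂⁴ = 9.15×10^10 − 8.54×10^9 = 8.30×10^10 K⁴.
q = 5.67×10⁻⁸ × 8.30×10^10 / 9.025 = 521 W/m².
Q = q·A = 521 × 12 = 6250 W.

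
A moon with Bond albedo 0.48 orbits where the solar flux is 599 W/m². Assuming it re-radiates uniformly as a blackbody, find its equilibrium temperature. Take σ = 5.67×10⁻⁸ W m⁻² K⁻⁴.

T ≈ 193 K

Power absorbed = (1−a)S·πR²; power emitted = 4πR²σT⁴. Equating and cancelling πR²:
T = ((1−a)S / 4σ)^(1/4) = (311 / (4 × 5.67×10⁻⁸))^(1/4) = (1.37×10^9)^(1/4).
T = 193 K.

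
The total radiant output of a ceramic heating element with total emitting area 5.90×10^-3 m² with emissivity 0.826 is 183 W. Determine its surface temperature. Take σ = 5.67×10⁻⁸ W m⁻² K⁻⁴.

From P = εσAT⁴, T = (P / εσA)^(1/4) = (183 / (0.826 × 5.67×10⁻⁸ × 5.90×10^-3))^(1/4).
T = (6.62×10^11)^(1/4) = 902 K.

T ≈ 902 K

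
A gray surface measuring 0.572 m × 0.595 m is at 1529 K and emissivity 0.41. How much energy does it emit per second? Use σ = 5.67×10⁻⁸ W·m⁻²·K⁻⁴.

A = 0.572 × 0.595 = 0.340 m².
Stefan–Boltzmann: P = εσAT⁴ = 0.41 × 5.67×10⁻⁸ × 0.340 × (1529)⁴ = 0.41 × 5.67×10⁻⁸ × 0.340 × 5.47×10^12.
P = 43200 W.

P ≈ 43200 W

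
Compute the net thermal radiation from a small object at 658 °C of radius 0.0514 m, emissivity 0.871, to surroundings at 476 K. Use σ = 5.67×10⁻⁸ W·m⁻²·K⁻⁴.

A = 4πr² = 4π × (0.0514)² = 0.0332 m².
Convert: 658 °C = 931 K.
Q = εσA(T⁴ − T_s⁴). T⁴ − T_s⁴ = (931)⁴ − (476)⁴ = 7.51×10^11 − 5.13×10^10 = 7.00×10^11 K⁴.
Q = 0.871 × 5.67×10⁻⁸ × 0.0332 × 7.00×10^11 = 1150 W.

Q ≈ 1150 W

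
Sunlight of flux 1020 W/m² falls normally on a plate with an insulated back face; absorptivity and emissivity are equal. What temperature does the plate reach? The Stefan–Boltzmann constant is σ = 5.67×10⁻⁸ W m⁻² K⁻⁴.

T ≈ 366 K

Absorbed flux αS = emitted flux εσT⁴ (one radiating face); with α = ε, T = (S/σ)^(1/4).
T = (1020 / 5.67×10⁻⁸)^(1/4) = (1.80×10^10)^(1/4).
T = 366 K.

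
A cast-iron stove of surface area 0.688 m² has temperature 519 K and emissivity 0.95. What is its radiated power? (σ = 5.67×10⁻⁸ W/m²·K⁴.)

P ≈ 2690 W

P = εσAT⁴ = 0.95 × 5.67×10⁻⁸ × 0.688 × (519)⁴ = 0.95 × 5.67×10⁻⁸ × 0.688 × 7.26×10^10.
P = 2690 W.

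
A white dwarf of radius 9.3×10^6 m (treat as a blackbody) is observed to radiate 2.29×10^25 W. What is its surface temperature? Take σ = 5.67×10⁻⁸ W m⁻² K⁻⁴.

T ≈ 24700 K

A = 4πr² = 4π × (9.3×10^6)² = 1.09×10^15 m².
From P = σAT⁴, T = (P / σA)^(1/4) = (2.29×10^25 / (5.67×10⁻⁸ × 1.09×10^15))^(1/4).
T = (3.72×10^17)^(1/4) = 24700 K.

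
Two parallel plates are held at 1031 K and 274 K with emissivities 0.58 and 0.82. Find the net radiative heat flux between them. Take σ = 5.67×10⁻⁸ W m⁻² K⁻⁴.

For two large parallel gray plates, q = σ(T₁⁴ − T₂⁴) / (1/ε₁ + 1/ε₂ − 1).
1/ε₁ + 1/ε₂ − 1 = 1/0.58 + 1/0.82 − 1 = 1.944.
T₁⁴ − T₂⁴ = 1.13×10^12 − 5.64×10^9 = 1.12×10^12 K⁴.
q = 5.67×10⁻⁸ × 1.12×10^12 / 1.944 = 32800 W/m².

q ≈ 32800 W/m²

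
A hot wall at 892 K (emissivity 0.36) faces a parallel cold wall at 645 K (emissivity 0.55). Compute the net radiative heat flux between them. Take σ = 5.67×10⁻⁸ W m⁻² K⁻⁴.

For two large parallel gray plates, q = σ(T₁⁴ − T₂⁴) / (1/ε₁ + 1/ε₂ − 1).
1/ε₁ + 1/ε₂ − 1 = 1/0.36 + 1/0.55 − 1 = 3.596.
T₁⁴ − T₂⁴ = 6.33×10^11 − 1.73×10^11 = 4.60×10^11 K⁴.
q = 5.67×10⁻⁸ × 4.60×10^11 / 3.596 = 7250 W/m².

q ≈ 7250 W/m²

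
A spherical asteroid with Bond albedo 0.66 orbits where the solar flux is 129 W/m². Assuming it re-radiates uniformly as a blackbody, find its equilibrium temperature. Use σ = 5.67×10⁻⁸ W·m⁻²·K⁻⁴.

Power absorbed = (1−a)S·πR²; power emitted = 4πR²σT⁴. Equating and cancelling πR²:
T = ((1−a)S / 4σ)^(1/4) = (43.9 / (4 × 5.67×10⁻⁸))^(1/4) = (1.93×10^8)^(1/4).
T = 118 K.

T ≈ 118 K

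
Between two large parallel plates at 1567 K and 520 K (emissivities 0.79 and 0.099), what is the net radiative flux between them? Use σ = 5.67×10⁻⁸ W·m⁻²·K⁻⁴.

q ≈ 32600 W/m²

For two large parallel gray plates, q = σ(T₁⁴ − T₂⁴) / (1/ε₁ + 1/ε₂ − 1).
1/ε₁ + 1/ε₂ − 1 = 1/0.79 + 1/0.099 − 1 = 10.37.
T₁⁴ − T₂⁴ = 6.03×10^12 − 7.31×10^10 = 5.96×10^12 K⁴.
q = 5.67×10⁻⁸ × 5.96×10^12 / 10.37 = 32600 W/m².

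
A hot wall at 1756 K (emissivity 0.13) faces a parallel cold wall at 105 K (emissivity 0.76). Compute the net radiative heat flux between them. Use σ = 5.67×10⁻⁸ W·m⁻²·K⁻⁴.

q ≈ 67300 W/m²

For two large parallel gray plates, q = σ(T₁⁴ − T₂⁴) / (1/ε₁ + 1/ε₂ − 1).
1/ε₁ + 1/ε₂ − 1 = 1/0.13 + 1/0.76 − 1 = 8.008.
T₁⁴ − T₂⁴ = 9.51×10^12 − 1.22×10^8 = 9.51×10^12 K⁴.
q = 5.67×10⁻⁸ × 9.51×10^12 / 8.008 = 67300 W/m².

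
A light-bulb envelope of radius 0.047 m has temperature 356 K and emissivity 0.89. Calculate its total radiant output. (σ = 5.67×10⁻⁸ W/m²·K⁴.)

A = 4πr² = 4π × (0.047)² = 0.0278 m².
Stefan–Boltzmann: P = εσAT⁴ = 0.89 × 5.67×10⁻⁸ × 0.0278 × (356)⁴ = 0.89 × 5.67×10⁻⁸ × 0.0278 × 1.61×10^10.
P = 22.5 W.

P ≈ 22.5 W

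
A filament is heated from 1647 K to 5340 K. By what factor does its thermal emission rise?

ratio ≈ 111

P ∝ T⁴, so the ratio is (5340/1647)⁴ = (3.242)⁴ = 111.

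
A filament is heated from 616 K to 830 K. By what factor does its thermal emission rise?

ratio ≈ 3.30

P ∝ T⁴, so the ratio is (830/616)⁴ = (1.347)⁴ = 3.30.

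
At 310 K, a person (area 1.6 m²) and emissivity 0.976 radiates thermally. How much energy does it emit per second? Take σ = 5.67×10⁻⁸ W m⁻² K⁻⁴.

P ≈ 818 W

P = εσAT⁴ = 0.976 × 5.67×10⁻⁸ × 1.60 × (310)⁴ = 0.976 × 5.67×10⁻⁸ × 1.60 × 9.24×10^9.
P = 818 W.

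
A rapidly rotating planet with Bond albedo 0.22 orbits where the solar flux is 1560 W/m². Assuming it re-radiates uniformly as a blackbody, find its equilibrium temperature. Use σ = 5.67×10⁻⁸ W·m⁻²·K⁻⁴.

Power absorbed = (1−a)S·πR²; power emitted = 4πR²σT⁴. Equating and cancelling πR²:
T = ((1−a)S / 4σ)^(1/4) = (1220 / (4 × 5.67×10⁻⁸))^(1/4) = (5.37×10^9)^(1/4).
T = 271 K.

T ≈ 271 K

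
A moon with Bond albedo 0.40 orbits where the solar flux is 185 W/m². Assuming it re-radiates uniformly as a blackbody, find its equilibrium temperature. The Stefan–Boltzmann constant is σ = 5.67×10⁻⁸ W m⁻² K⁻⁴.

T ≈ 149 K

Power absorbed = (1−a)S·πR²; power emitted = 4πR²σT⁴. Equating and cancelling πR²:
T = ((1−a)S / 4σ)^(1/4) = (111 / (4 × 5.67×10⁻⁸))^(1/4) = (4.89×10^8)^(1/4).
T = 149 K.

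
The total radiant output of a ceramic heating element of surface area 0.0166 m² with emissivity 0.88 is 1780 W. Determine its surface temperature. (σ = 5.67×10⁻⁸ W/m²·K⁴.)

T ≈ 1210 K

From P = εσAT⁴, T = (P / εσA)^(1/4) = (1780 / (0.88 × 5.67×10⁻⁸ × 0.0166))^(1/4).
T = (2.15×10^12)^(1/4) = 1210 K.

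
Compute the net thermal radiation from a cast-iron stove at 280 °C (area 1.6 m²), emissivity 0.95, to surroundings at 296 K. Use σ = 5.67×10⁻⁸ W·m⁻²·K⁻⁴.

Convert: 280 °C = 553 K.
Q = εσA(T⁴ − T_s⁴). T⁴ − T_s⁴ = (553)⁴ − (296)⁴ = 9.35×10^10 − 7.68×10^9 = 8.58×10^10 K⁴.
Q = 0.95 × 5.67×10⁻⁸ × 1.60 × 8.58×10^10 = 7400 W.

Q ≈ 7400 W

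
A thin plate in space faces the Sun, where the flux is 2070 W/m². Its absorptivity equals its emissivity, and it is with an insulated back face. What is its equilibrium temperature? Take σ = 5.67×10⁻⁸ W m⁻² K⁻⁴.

T ≈ 437 K

Absorbed flux αS = emitted flux εσT⁴ (one radiating face); with α = ε, T = (S/σ)^(1/4).
T = (2070 / 5.67×10⁻⁸)^(1/4) = (3.65×10^10)^(1/4).
T = 437 K.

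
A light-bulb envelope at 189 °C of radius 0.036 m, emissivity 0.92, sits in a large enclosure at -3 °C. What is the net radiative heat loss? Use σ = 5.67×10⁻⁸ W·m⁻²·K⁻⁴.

Q ≈ 34.2 W

A = 4πr² = 4π × (0.036)² = 0.0163 m².
Convert: 189 °C = 462 K; -3 °C = 270 K.
Q = εσA(T⁴ − T_s⁴). T⁴ − T_s⁴ = (462)⁴ − (270)⁴ = 4.56×10^10 − 5.31×10^9 = 4.02×10^10 K⁴.
Q = 0.92 × 5.67×10⁻⁸ × 0.0163 × 4.02×10^10 = 34.2 W.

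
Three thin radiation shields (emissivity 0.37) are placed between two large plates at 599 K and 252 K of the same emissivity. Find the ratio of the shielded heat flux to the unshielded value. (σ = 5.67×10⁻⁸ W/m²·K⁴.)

ratio ≈ 0.250

With N identical shields there are N+1 = 4 gaps in series, each with the same radiative resistance, so the flux falls to 1/(N+1) of its unshielded value.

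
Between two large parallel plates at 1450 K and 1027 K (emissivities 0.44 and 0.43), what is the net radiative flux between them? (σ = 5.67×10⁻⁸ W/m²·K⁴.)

For two large parallel gray plates, q = σ(T₁⁴ − T₂⁴) / (1/ε₁ + 1/ε₂ − 1).
1/ε₁ + 1/ε₂ − 1 = 1/0.44 + 1/0.43 − 1 = 3.598.
T₁⁴ − T₂⁴ = 4.42×10^12 − 1.11×10^12 = 3.31×10^12 K⁴.
q = 5.67×10⁻⁸ × 3.31×10^12 / 3.598 = 52100 W/m².

q ≈ 52100 W/m²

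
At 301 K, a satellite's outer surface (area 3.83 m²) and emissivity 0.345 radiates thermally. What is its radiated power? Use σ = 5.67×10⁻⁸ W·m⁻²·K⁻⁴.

Stefan–Boltzmann: P = εσAT⁴ = 0.345 × 5.67×10⁻⁸ × 3.83 × (301)⁴ = 0.345 × 5.67×10⁻⁸ × 3.83 × 8.21×10^9.
P = 615 W.

P ≈ 615 W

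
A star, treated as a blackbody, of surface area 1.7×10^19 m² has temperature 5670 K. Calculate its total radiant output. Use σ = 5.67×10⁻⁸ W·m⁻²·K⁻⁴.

P = σAT⁴ = 5.67×10⁻⁸ × 1.70×10^19 × (5670)⁴ = 5.67×10⁻⁸ × 1.70×10^19 × 1.03×10^15.
P = 9.96×10^26 W.

P ≈ 9.96×10^26 W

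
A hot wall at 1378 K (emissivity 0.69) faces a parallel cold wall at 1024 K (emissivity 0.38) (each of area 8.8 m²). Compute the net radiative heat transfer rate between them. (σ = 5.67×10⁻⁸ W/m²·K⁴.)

Q ≈ 4.06×10^5 W

For two large parallel gray plates, q = σ(T₁⁴ − T₂⁴) / (1/ε₁ + 1/ε₂ − 1).
1/ε₁ + 1/ε₂ − 1 = 1/0.69 + 1/0.38 − 1 = 3.081.
T₁⁴ − T₂⁴ = 3.61×10^12 − 1.10×10^12 = 2.51×10^12 K⁴.
q = 5.67×10⁻⁸ × 2.51×10^12 / 3.081 = 46100 W/m².
Q = q·A = 46100 × 8.8 = 4.06×10^5 W.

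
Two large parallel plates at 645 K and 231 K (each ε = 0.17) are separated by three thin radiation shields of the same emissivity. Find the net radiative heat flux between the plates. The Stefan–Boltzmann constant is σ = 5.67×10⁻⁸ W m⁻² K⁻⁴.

q ≈ 224 W/m²

Each of the 4 gaps contributes resistance (2/ε − 1) = 2/0.17 − 1 = 10.76; total = 43.06.
q = σ(T₁⁴ − T₂⁴) / 43.06 = 5.67×10⁻⁸ × 1.70×10^11 / 43.06 = 224 W/m².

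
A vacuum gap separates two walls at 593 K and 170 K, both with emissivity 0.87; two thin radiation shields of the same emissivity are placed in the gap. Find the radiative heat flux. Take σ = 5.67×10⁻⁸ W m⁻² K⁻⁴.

q ≈ 1790 W/m²

Each of the 3 gaps contributes resistance (2/ε − 1) = 2/0.87 − 1 = 1.299; total = 3.897.
q = σ(T₁⁴ − T₂⁴) / 3.897 = 5.67×10⁻⁸ × 1.23×10^11 / 3.897 = 1790 W/m².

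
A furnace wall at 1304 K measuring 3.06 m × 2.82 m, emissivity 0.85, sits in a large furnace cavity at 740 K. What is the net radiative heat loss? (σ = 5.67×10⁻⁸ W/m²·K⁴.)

A = 3.06 × 2.82 = 8.63 m².
Q = εσA(T⁴ − T_s⁴). T⁴ − T_s⁴ = (1304)⁴ − (740)⁴ = 2.89×10^12 − 3.00×10^11 = 2.59×10^12 K⁴.
Q = 0.85 × 5.67×10⁻⁸ × 8.63 × 2.59×10^12 = 1.08×10^6 W.

Q ≈ 1.08×10^6 W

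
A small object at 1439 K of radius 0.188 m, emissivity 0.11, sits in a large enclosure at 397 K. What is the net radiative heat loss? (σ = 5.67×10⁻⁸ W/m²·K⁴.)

Q ≈ 11800 W

A = 4πr² = 4π × (0.188)² = 0.444 m².
Q = εσA(T⁴ − T_s⁴). T⁴ − T_s⁴ = (1439)⁴ − (397)⁴ = 4.29×10^12 − 2.48×10^10 = 4.26×10^12 K⁴.
Q = 0.11 × 5.67×10⁻⁸ × 0.444 × 4.26×10^12 = 11800 W.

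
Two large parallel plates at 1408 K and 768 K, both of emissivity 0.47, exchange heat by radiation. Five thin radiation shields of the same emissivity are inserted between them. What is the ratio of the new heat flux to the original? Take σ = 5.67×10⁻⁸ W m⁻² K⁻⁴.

With N identical shields there are N+1 = 6 gaps in series, each with the same radiative resistance, so the flux falls to 1/(N+1) of its unshielded value.

ratio ≈ 0.167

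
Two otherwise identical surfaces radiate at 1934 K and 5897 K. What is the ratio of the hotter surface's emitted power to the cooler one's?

P ∝ T⁴, so the ratio is (5897/1934)⁴ = (3.049)⁴ = 86.4.

ratio ≈ 86.4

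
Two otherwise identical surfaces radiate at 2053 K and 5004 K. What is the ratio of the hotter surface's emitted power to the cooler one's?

P ∝ T⁴, so the ratio is (5004/2053)⁴ = (2.437)⁴ = 35.3.

ratio ≈ 35.3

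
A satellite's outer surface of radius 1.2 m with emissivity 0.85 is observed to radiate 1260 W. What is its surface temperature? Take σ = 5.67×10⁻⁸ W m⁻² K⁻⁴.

T ≈ 195 K

A = 4πr² = 4π × (1.2)² = 18.1 m².
From P = εσAT⁴, T = (P / εσA)^(1/4) = (1260 / (0.85 × 5.67×10⁻⁸ × 18.1))^(1/4).
T = (1.44×10^9)^(1/4) = 195 K.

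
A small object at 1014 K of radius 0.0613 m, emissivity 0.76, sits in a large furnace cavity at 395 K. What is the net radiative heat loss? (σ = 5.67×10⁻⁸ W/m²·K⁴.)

Q ≈ 2100 W

A = 4πr² = 4π × (0.0613)² = 0.0472 m².
Q = εσA(T⁴ − T_s⁴). T⁴ − T_s⁴ = (1014)⁴ − (395)⁴ = 1.06×10^12 − 2.43×10^10 = 1.03×10^12 K⁴.
Q = 0.76 × 5.67×10⁻⁸ × 0.0472 × 1.03×10^12 = 2100 W.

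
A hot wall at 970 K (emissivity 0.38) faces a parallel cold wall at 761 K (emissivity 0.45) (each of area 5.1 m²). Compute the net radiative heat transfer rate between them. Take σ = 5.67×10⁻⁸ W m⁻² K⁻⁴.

For two large parallel gray plates, q = σ(T₁⁴ − T₂⁴) / (1/ε₁ + 1/ε₂ − 1).
1/ε₁ + 1/ε₂ − 1 = 1/0.38 + 1/0.45 − 1 = 3.854.
T₁⁴ − T₂⁴ = 8.85×10^11 − 3.35×10^11 = 5.50×10^11 K⁴.
q = 5.67×10⁻⁸ × 5.50×10^11 / 3.854 = 8090 W/m².
Q = q·A = 8090 × 5.1 = 41300 W.

Q ≈ 41300 W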